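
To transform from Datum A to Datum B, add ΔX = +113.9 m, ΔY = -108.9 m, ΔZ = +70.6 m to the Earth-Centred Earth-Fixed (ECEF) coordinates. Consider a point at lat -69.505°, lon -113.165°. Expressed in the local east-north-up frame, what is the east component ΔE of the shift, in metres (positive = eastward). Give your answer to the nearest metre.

The local east axis at (φ, λ) is (−sin λ, cos λ, 0), so ΔE = −sin(-113.165°)·113.9 + cos(-113.165°)·(-108.9) = 147.56 m.

ΔE = 148 m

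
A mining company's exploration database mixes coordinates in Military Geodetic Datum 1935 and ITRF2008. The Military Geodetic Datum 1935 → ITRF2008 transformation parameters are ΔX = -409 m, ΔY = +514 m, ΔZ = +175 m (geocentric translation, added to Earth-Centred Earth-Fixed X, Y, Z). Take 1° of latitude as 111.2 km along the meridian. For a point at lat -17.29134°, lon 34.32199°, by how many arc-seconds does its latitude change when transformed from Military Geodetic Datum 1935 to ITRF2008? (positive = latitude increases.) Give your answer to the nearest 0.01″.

sin φ = -0.297231, cos φ = 0.954806, sin λ = 0.563843, cos λ = 0.825882.
North component: ΔN = −sin φ cos λ·ΔX − sin φ sin λ·ΔY + cos φ·ΔZ = −(-0.297231)(0.825882)(-409) − (-0.297231)(0.563843)(514) + (0.954806)(175) = 152.83 m.
1° of latitude spans 111200 m, so Δφ = 152.83 / 111200 × 3600 = 4.948″.

Δφ = 4.95″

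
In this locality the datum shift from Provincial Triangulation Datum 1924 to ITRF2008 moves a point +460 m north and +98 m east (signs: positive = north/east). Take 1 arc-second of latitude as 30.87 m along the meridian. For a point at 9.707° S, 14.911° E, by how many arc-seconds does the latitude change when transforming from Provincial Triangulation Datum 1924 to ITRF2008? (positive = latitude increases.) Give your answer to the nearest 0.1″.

1″ of latitude = 30.87 m, so Δφ = 460.0 / 30.87 = 14.901″.

Δφ = 14.9″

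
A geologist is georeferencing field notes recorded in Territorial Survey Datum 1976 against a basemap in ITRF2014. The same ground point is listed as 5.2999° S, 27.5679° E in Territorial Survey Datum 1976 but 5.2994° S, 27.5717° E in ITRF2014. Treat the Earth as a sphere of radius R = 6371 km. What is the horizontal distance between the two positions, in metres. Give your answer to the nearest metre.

Δφ = -5.2994° − -5.2999° = +0.0005°; Δλ = 27.5717° − 27.5679° = +0.0038°.
1° along a meridian = πR/180 = 111195 m.
ΔN = Δφ × 111195 = 55.6 m; ΔE = Δλ × 111195 × cos(-5.2999°) = +0.0038 × 111195 × 0.995725 = 420.7 m.
Distance = √(ΔE² + ΔN²) = √(420.7² + 55.6²) = 424.4 m.

424 m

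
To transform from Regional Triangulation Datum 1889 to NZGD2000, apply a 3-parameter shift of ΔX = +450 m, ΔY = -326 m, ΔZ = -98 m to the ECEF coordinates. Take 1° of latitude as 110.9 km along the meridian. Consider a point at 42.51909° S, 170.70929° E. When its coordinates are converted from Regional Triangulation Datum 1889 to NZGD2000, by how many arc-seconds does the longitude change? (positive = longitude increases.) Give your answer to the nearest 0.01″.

sin φ = -0.675836, cos φ = 0.737052, sin λ = 0.161444, cos λ = -0.986882.
East component: ΔE = −sin λ·ΔX + cos λ·ΔY = −(0.161444)(450) + (-0.986882)(-326) = 249.07 m.
1° of latitude spans 110900 m; at latitude φ, 1° of longitude spans that × cos φ = 81739.1 m, so Δλ = 249.07 / 81739.1 × 3600 = 10.970″.

Δλ = 10.97″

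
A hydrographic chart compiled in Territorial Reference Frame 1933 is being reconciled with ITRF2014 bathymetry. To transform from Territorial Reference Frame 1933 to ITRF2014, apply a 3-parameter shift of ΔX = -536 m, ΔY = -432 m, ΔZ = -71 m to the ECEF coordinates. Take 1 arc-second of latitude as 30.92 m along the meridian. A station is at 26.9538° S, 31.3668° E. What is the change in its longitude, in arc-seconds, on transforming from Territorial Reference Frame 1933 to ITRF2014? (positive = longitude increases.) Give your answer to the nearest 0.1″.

sin φ = -0.453272, cos φ = 0.891372, sin λ = 0.520515, cos λ = 0.853853.
East component: ΔE = −sin λ·ΔX + cos λ·ΔY = −(0.520515)(-536) + (0.853853)(-432) = -89.87 m.
1° of latitude spans 3600 × 30.92 = 111312 m; at latitude φ, 1° of longitude spans that × cos φ = 99220.4 m, so Δλ = -89.87 / 99220.4 × 3600 = -3.261″.

Δλ = -3.3″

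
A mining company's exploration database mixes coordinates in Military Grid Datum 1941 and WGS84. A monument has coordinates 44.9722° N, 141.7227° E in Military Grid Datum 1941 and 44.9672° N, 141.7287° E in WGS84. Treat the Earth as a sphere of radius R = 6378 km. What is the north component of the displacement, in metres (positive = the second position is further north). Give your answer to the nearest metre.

Δφ = 44.9672° − 44.9722° = -0.0050°; Δλ = 141.7287° − 141.7227° = +0.0060°.
1° along a meridian = πR/180 = 111317 m.
ΔN = Δφ × 111317 = -556.6 m; ΔE = Δλ × 111317 × cos(44.9722°) = +0.0060 × 111317 × 0.707450 = 472.5 m.

ΔN = -557 m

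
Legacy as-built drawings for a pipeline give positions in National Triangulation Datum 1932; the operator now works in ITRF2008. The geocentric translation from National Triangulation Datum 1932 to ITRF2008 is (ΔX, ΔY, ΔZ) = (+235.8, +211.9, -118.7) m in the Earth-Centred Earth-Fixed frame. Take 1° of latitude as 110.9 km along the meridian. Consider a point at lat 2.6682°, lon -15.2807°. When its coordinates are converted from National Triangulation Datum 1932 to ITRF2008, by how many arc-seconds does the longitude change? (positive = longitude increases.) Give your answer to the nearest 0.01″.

Δλ = 8.66″

sin φ = 0.046552, cos φ = 0.998916, sin λ = -0.263548, cos λ = 0.964646.
East component: ΔE = −sin λ·ΔX + cos λ·ΔY = −(-0.263548)(235.8) + (0.964646)(211.9) = 266.55 m.
1° of latitude spans 110900 m; at latitude φ, 1° of longitude spans that × cos φ = 110779.8 m, so Δλ = 266.55 / 110779.8 × 3600 = 8.662″.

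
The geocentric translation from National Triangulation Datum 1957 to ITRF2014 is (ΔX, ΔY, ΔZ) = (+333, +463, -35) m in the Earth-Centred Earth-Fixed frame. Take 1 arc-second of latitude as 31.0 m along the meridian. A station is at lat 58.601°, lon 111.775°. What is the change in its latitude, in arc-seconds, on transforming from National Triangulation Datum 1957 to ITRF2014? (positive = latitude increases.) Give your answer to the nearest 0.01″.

Δφ = -9.03″

sin φ = 0.853560, cos φ = 0.520995, sin λ = 0.928648, cos λ = -0.370963.
North component: ΔN = −sin φ cos λ·ΔX − sin φ sin λ·ΔY + cos φ·ΔZ = −(0.853560)(-0.370963)(333) − (0.853560)(0.928648)(463) + (0.520995)(-35) = -279.79 m.
1° of latitude spans 3600 × 31.00 = 111600 m, so Δφ = -279.79 / 111600 × 3600 = -9.026″.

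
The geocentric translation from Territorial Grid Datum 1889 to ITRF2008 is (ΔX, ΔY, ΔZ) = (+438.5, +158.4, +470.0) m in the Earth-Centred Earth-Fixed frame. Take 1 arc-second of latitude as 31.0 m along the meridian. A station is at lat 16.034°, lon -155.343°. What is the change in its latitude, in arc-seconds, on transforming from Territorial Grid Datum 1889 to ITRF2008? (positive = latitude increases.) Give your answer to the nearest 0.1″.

sin φ = 0.276208, cos φ = 0.961098, sin λ = -0.417185, cos λ = -0.908822.
North component: ΔN = −sin φ cos λ·ΔX − sin φ sin λ·ΔY + cos φ·ΔZ = −(0.276208)(-0.908822)(438.5) − (0.276208)(-0.417185)(158.4) + (0.961098)(470.0) = 580.04 m.
1° of latitude spans 3600 × 31.00 = 111600 m, so Δφ = 580.04 / 111600 × 3600 = 18.711″.

Δφ = 18.7″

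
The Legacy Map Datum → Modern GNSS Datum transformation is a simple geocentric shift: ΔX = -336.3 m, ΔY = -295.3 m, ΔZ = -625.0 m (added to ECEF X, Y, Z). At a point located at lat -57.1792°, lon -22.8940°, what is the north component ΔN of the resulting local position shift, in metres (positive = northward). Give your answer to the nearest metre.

At φ = -57.1792°, λ = -22.8940°: sin φ = -0.840370, cos φ = 0.542013, sin λ = -0.389027, cos λ = 0.921226.
ΔN = −sin φ cos λ·ΔX − sin φ sin λ·ΔY + cos φ·ΔZ = −(-0.840370)(0.921226)(-336.3) − (-0.840370)(-0.389027)(-295.3) + (0.542013)(-625.0) = -502.57 m.

ΔN = -503 m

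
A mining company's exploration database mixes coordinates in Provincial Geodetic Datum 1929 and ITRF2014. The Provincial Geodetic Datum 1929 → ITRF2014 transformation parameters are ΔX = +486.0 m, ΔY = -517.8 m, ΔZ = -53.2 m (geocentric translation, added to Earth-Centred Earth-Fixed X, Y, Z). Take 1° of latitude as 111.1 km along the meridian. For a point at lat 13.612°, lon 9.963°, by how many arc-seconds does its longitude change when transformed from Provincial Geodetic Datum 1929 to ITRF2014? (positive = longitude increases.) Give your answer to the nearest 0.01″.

Δλ = -19.81″

sin φ = 0.235346, cos φ = 0.971912, sin λ = 0.173012, cos λ = 0.984920.
East component: ΔE = −sin λ·ΔX + cos λ·ΔY = −(0.173012)(486.0) + (0.984920)(-517.8) = -594.08 m.
1° of latitude spans 111100 m; at latitude φ, 1° of longitude spans that × cos φ = 107979.4 m, so Δλ = -594.08 / 107979.4 × 3600 = -19.806″.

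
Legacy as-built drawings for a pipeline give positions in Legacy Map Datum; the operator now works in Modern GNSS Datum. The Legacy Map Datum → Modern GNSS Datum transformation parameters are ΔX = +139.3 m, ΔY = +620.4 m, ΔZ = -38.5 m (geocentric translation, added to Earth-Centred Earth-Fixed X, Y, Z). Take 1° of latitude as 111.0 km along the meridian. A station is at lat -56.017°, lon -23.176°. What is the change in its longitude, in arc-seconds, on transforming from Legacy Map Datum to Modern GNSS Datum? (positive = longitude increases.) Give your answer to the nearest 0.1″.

Δλ = 36.3″

sin φ = -0.829203, cos φ = 0.558947, sin λ = -0.393557, cos λ = 0.919300.
East component: ΔE = −sin λ·ΔX + cos λ·ΔY = −(-0.393557)(139.3) + (0.919300)(620.4) = 625.16 m.
1° of latitude spans 111000 m; at latitude φ, 1° of longitude spans that × cos φ = 62043.1 m, so Δλ = 625.16 / 62043.1 × 3600 = 36.274″.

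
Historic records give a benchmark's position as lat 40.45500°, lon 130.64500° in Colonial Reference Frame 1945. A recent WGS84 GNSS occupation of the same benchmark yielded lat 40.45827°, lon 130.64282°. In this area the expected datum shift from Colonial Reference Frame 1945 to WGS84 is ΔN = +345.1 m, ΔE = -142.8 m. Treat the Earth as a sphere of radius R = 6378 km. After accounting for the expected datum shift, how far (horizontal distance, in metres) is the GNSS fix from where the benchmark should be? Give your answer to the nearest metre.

46 m

Observed coordinate differences: Δφ = +0.00327°, Δλ = -0.00218°.
Converting to metres (1° lat = 111317 m, cos φ = 0.760916): observed ΔN = 364.0 m, observed ΔE = -184.7 m.
Subtracting the expected shift leaves a residual of 364.0 − (345.1) = 18.9 m north and -184.7 − (-142.8) = -41.9 m east.
Residual distance = √(18.9² + (-41.9)²) = 45.9 m.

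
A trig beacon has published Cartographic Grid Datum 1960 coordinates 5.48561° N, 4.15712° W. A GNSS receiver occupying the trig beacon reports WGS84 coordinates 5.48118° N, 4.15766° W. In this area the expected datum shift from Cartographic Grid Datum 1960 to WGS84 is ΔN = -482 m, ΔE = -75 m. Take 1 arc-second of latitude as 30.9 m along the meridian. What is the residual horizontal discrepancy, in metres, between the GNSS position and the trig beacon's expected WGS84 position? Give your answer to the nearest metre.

19 m

Observed coordinate differences: Δφ = -0.00443°, Δλ = -0.00054°.
Converting to metres (1° lat = 111240 m, cos φ = 0.995420): observed ΔN = -492.8 m, observed ΔE = -59.8 m.
Subtracting the expected shift leaves a residual of -492.8 − (-482) = -10.8 m north and -59.8 − (-75) = 15.2 m east.
Residual distance = √((-10.8)² + 15.2²) = 18.6 m.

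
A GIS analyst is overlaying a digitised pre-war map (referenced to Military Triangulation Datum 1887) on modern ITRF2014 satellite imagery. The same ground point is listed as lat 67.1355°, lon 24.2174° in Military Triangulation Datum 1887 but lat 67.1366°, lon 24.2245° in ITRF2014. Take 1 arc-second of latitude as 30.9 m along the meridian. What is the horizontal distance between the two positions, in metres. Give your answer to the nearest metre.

Δφ = 67.1366° − 67.1355° = +0.0011°; Δλ = 24.2245° − 24.2174° = +0.0071°.
1° of latitude = 3600 × 30.90 = 111240 m.
ΔN = Δφ × 111240 = 122.4 m; ΔE = Δλ × 111240 × cos(67.1355°) = +0.0071 × 111240 × 0.388553 = 306.9 m.
Distance = √(ΔE² + ΔN²) = √(306.9² + 122.4²) = 330.4 m.

330 m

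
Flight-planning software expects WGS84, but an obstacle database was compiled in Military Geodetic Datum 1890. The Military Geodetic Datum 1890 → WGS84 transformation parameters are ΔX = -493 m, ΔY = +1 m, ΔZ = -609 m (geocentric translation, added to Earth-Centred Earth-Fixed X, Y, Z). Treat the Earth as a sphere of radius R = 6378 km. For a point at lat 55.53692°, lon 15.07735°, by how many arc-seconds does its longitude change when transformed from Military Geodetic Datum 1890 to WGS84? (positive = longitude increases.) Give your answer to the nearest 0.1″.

Δλ = 7.4″

sin φ = 0.824491, cos φ = 0.565875, sin λ = 0.260123, cos λ = 0.965576.
East component: ΔE = −sin λ·ΔX + cos λ·ΔY = −(0.260123)(-493) + (0.965576)(1) = 129.21 m.
1° of latitude spans πR/180 = 111317 m; at latitude φ, 1° of longitude spans that × cos φ = 62991.6 m, so Δλ = 129.21 / 62991.6 × 3600 = 7.384″.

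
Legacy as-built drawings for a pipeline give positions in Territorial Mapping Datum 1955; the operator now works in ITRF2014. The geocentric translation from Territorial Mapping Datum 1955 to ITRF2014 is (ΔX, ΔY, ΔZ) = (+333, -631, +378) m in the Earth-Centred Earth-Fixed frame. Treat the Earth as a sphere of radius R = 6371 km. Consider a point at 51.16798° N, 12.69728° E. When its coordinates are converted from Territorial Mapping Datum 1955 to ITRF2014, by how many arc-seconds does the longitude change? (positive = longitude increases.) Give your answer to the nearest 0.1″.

Δλ = -35.6″

sin φ = 0.778988, cos φ = 0.627039, sin λ = 0.219800, cos λ = 0.975545.
East component: ΔE = −sin λ·ΔX + cos λ·ΔY = −(0.219800)(333) + (0.975545)(-631) = -688.76 m.
1° of latitude spans πR/180 = 111195 m; at latitude φ, 1° of longitude spans that × cos φ = 69723.6 m, so Δλ = -688.76 / 69723.6 × 3600 = -35.562″.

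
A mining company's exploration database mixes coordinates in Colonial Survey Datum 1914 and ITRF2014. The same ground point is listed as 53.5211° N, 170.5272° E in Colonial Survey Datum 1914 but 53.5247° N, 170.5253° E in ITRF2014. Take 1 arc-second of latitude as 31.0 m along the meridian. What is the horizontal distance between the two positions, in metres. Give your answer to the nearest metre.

Δφ = 53.5247° − 53.5211° = +0.0036°; Δλ = 170.5253° − 170.5272° = -0.0019°.
1° of latitude = 3600 × 31.00 = 111600 m.
ΔN = Δφ × 111600 = 401.8 m; ΔE = Δλ × 111600 × cos(53.5211°) = -0.0019 × 111600 × 0.594527 = -126.1 m.
Distance = √(ΔE² + ΔN²) = √((-126.1)² + 401.8²) = 421.1 m.

421 m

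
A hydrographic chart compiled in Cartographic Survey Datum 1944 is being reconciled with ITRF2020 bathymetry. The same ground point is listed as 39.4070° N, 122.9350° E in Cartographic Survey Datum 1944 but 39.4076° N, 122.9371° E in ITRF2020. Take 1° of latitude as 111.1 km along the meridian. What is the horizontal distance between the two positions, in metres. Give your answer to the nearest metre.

192 m

Δφ = 39.4076° − 39.4070° = +0.0006°; Δλ = 122.9371° − 122.9350° = +0.0021°.
ΔN = Δφ × 111100 = 66.7 m; ΔE = Δλ × 111100 × cos(39.4070°) = +0.0021 × 111100 × 0.772656 = 180.3 m.
Distance = √(ΔE² + ΔN²) = √(180.3² + 66.7²) = 192.2 m.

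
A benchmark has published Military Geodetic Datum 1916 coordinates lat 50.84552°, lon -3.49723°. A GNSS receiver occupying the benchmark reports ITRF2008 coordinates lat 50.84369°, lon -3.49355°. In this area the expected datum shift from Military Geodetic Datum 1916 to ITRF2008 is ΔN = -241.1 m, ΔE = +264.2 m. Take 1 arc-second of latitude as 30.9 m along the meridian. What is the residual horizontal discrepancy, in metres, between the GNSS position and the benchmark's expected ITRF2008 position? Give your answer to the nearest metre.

38 m

Observed coordinate differences: Δφ = -0.00183°, Δλ = +0.00368°.
Converting to metres (1° lat = 111240 m, cos φ = 0.631413): observed ΔN = -203.6 m, observed ΔE = 258.5 m.
Subtracting the expected shift leaves a residual of -203.6 − (-241.1) = 37.5 m north and 258.5 − (264.2) = -5.7 m east.
Residual distance = √(37.5² + (-5.7)²) = 38.0 m.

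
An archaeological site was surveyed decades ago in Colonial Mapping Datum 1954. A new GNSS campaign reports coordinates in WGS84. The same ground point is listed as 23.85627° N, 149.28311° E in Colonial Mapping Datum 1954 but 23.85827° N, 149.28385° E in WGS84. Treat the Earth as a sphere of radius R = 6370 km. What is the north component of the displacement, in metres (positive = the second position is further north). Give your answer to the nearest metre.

ΔN = 222 m

Δφ = 23.85827° − 23.85627° = +0.00200°; Δλ = 149.28385° − 149.28311° = +0.00074°.
1° along a meridian = πR/180 = 111177 m.
ΔN = Δφ × 111177 = 222.4 m; ΔE = Δλ × 111177 × cos(23.85627°) = +0.00074 × 111177 × 0.914563 = 75.2 m.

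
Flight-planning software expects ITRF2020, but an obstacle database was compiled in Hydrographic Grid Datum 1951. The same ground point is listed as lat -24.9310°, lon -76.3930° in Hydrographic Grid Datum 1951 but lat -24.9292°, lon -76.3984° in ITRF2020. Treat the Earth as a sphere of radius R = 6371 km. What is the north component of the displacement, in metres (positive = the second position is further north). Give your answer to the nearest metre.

Δφ = -24.9292° − -24.9310° = +0.0018°; Δλ = -76.3984° − -76.3930° = -0.0054°.
1° along a meridian = πR/180 = 111195 m.
ΔN = Δφ × 111195 = 200.2 m; ΔE = Δλ × 111195 × cos(-24.9310°) = -0.0054 × 111195 × 0.906816 = -544.5 m.

ΔN = 200 m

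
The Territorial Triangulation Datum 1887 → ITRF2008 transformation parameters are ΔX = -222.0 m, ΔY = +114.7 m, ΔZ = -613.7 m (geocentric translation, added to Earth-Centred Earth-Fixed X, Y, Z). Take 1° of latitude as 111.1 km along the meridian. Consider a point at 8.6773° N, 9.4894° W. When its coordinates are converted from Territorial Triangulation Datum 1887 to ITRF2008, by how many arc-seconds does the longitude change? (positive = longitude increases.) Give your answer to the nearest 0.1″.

Δλ = 2.5″

sin φ = 0.150869, cos φ = 0.988554, sin λ = -0.164865, cos λ = 0.986316.
East component: ΔE = −sin λ·ΔX + cos λ·ΔY = −(-0.164865)(-222.0) + (0.986316)(114.7) = 76.53 m.
1° of latitude spans 111100 m; at latitude φ, 1° of longitude spans that × cos φ = 109828.3 m, so Δλ = 76.53 / 109828.3 × 3600 = 2.509″.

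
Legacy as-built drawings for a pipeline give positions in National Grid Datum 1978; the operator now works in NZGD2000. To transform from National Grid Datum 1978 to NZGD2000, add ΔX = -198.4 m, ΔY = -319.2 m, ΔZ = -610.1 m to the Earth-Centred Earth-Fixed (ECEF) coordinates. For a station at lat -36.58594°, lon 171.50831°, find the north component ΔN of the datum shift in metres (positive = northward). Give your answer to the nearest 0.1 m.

The local north axis is (−sin φ cos λ, −sin φ sin λ, cos φ), giving ΔN = 116.956 − 28.094 − 489.888 = -401.03 m.

ΔN = -401.0 m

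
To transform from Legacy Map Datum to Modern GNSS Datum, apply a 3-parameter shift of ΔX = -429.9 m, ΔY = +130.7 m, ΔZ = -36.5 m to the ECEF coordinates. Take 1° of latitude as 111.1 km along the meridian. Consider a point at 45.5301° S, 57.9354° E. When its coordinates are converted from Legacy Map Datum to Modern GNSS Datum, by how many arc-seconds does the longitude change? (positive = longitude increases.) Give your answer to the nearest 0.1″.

sin φ = -0.713619, cos φ = 0.700534, sin λ = 0.847450, cos λ = 0.530875.
East component: ΔE = −sin λ·ΔX + cos λ·ΔY = −(0.847450)(-429.9) + (0.530875)(130.7) = 433.70 m.
1° of latitude spans 111100 m; at latitude φ, 1° of longitude spans that × cos φ = 77829.4 m, so Δλ = 433.70 / 77829.4 × 3600 = 20.061″.

Δλ = 20.1″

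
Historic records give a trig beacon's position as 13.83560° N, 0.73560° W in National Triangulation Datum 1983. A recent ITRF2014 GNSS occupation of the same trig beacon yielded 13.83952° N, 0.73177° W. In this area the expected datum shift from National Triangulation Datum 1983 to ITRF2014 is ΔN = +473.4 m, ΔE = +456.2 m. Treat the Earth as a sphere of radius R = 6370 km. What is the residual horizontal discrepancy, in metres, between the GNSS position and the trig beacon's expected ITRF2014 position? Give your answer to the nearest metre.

57 m

Observed coordinate differences: Δφ = +0.00392°, Δλ = +0.00383°.
Converting to metres (1° lat = 111177 m, cos φ = 0.970986): observed ΔN = 435.8 m, observed ΔE = 413.5 m.
Subtracting the expected shift leaves a residual of 435.8 − (473.4) = -37.6 m north and 413.5 − (456.2) = -42.7 m east.
Residual distance = √((-37.6)² + (-42.7)²) = 56.9 m.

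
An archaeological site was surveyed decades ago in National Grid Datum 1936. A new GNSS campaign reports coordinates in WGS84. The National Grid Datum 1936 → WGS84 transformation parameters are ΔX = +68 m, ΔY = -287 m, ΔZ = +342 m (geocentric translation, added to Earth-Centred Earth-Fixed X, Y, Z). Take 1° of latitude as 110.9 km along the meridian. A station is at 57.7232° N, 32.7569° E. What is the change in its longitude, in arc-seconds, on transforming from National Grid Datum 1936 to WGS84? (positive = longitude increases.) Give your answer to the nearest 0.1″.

sin φ = 0.845478, cos φ = 0.534010, sin λ = 0.541076, cos λ = 0.840974.
East component: ΔE = −sin λ·ΔX + cos λ·ΔY = −(0.541076)(68) + (0.840974)(-287) = -278.15 m.
1° of latitude spans 110900 m; at latitude φ, 1° of longitude spans that × cos φ = 59221.7 m, so Δλ = -278.15 / 59221.7 × 3600 = -16.908″.

Δλ = -16.9″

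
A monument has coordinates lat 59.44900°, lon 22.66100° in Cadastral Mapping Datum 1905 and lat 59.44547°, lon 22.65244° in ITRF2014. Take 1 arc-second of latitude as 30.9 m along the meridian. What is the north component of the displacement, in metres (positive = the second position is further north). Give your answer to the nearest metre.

ΔN = -393 m

Δφ = 59.44547° − 59.44900° = -0.00353°; Δλ = 22.65244° − 22.66100° = -0.00856°.
1° of latitude = 3600 × 30.90 = 111240 m.
ΔN = Δφ × 111240 = -392.7 m; ΔE = Δλ × 111240 × cos(59.44900°) = -0.00856 × 111240 × 0.508305 = -484.0 m.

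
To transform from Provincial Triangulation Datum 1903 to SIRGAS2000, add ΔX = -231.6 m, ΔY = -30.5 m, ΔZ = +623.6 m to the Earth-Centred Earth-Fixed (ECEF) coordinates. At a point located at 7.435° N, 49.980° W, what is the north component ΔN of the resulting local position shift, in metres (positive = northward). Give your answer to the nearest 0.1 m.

ΔN = 634.6 m

The local north axis is (−sin φ cos λ, −sin φ sin λ, cos φ), giving ΔN = 19.272 − 3.022 + 618.357 = 634.61 m.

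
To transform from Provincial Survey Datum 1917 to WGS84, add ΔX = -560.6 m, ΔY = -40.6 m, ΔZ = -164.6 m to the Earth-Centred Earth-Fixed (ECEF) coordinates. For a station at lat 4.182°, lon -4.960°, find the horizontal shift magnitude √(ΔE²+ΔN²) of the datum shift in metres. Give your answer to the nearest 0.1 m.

152.3 m

The local east axis at (φ, λ) is (−sin λ, cos λ, 0), so ΔE = −sin(-4.960°)·(-560.6) + cos(-4.960°)·(-40.6) = -88.92 m.
The local north axis is (−sin φ cos λ, −sin φ sin λ, cos φ), giving ΔN = 40.729 − 0.256 − 164.162 = -123.69 m.
Horizontal magnitude = √(ΔE² + ΔN²) = √((-88.92)² + (-123.69)²) = 152.33 m.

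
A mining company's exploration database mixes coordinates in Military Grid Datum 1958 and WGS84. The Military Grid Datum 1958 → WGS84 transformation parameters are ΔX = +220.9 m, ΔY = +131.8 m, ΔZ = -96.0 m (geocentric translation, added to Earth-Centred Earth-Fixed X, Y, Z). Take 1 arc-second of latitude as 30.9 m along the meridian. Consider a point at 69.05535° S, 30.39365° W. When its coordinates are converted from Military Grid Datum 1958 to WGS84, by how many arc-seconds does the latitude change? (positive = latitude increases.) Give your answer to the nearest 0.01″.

sin φ = -0.933926, cos φ = 0.357466, sin λ = -0.505938, cos λ = 0.862570.
North component: ΔN = −sin φ cos λ·ΔX − sin φ sin λ·ΔY + cos φ·ΔZ = −(-0.933926)(0.862570)(220.9) − (-0.933926)(-0.505938)(131.8) + (0.357466)(-96.0) = 81.36 m.
1° of latitude spans 3600 × 30.90 = 111240 m, so Δφ = 81.36 / 111240 × 3600 = 2.633″.

Δφ = 2.63″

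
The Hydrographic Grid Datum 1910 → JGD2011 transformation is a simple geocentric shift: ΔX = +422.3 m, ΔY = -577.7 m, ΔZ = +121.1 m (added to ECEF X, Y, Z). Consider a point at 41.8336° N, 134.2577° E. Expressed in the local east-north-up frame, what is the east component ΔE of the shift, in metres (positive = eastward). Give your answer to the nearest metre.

ΔE = 101 m

The local east axis at (φ, λ) is (−sin λ, cos λ, 0), so ΔE = −sin(134.2577°)·422.3 + cos(134.2577°)·(-577.7) = 100.71 m.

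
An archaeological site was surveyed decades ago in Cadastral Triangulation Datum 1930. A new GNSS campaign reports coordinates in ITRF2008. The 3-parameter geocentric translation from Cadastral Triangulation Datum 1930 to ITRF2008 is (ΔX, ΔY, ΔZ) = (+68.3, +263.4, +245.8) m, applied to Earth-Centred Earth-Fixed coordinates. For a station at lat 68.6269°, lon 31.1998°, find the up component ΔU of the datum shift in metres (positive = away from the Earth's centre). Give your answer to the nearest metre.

ΔU = 300 m

The local up (radial) axis is (cos φ cos λ, cos φ sin λ, sin φ), giving ΔU = 21.291 + 49.727 + 228.896 = 299.91 m.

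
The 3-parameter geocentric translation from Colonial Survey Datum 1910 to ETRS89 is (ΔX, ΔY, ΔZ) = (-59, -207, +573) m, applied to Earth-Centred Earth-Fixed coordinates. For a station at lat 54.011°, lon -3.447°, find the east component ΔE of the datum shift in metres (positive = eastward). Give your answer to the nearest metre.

At φ = 54.011°, λ = -3.447°: sin φ = 0.809130, cos φ = 0.587630, sin λ = -0.060125, cos λ = 0.998191.
ΔE = −sin λ·ΔX + cos λ·ΔY = −(-0.060125)·(-59) + (0.998191)·(-207) = -210.17 m.

ΔE = -210 m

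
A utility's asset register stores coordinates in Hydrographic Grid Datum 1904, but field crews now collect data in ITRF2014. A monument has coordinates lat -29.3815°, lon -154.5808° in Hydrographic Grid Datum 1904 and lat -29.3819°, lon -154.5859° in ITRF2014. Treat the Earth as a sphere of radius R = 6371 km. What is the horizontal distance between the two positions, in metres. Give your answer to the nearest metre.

496 m

Δφ = -29.3819° − -29.3815° = -0.0004°; Δλ = -154.5859° − -154.5808° = -0.0051°.
1° along a meridian = πR/180 = 111195 m.
ΔN = Δφ × 111195 = -44.5 m; ΔE = Δλ × 111195 × cos(-29.3815°) = -0.0051 × 111195 × 0.871372 = -494.2 m.
Distance = √(ΔE² + ΔN²) = √((-494.2)² + (-44.5)²) = 496.1 m.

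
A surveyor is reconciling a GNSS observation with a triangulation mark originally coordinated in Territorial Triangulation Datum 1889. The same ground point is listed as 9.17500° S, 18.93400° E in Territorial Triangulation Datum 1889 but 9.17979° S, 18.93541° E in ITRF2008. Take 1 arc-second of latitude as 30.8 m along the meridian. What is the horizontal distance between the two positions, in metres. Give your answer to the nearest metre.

Δφ = -9.17979° − -9.17500° = -0.00479°; Δλ = 18.93541° − 18.93400° = +0.00141°.
1° of latitude = 3600 × 30.80 = 110880 m.
ΔN = Δφ × 110880 = -531.1 m; ΔE = Δλ × 110880 × cos(-9.17500°) = +0.00141 × 110880 × 0.987206 = 154.3 m.
Distance = √(ΔE² + ΔN²) = √(154.3² + (-531.1)²) = 553.1 m.

553 m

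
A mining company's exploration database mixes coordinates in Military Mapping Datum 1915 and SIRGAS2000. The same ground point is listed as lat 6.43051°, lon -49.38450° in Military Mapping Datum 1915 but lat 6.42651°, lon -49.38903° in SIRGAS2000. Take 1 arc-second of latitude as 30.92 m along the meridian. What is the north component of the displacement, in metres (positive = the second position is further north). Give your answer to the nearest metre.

Δφ = 6.42651° − 6.43051° = -0.00400°; Δλ = -49.38903° − -49.38450° = -0.00453°.
1° of latitude = 3600 × 30.92 = 111312 m.
ΔN = Δφ × 111312 = -445.2 m; ΔE = Δλ × 111312 × cos(6.43051°) = -0.00453 × 111312 × 0.993708 = -501.1 m.

ΔN = -445 m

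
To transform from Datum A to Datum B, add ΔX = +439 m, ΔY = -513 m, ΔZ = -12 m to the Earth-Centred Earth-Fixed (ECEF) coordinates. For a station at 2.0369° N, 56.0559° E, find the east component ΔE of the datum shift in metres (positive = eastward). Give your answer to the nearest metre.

ΔE = -651 m

The local east axis at (φ, λ) is (−sin λ, cos λ, 0), so ΔE = −sin(56.0559°)·439 + cos(56.0559°)·(-513) = -650.64 m.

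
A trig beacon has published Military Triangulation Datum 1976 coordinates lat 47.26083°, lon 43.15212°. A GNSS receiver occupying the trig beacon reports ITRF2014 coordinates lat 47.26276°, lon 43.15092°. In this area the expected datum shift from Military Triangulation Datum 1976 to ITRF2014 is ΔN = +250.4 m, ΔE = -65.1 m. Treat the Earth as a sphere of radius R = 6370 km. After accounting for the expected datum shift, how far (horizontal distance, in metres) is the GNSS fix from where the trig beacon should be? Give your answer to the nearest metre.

44 m

Observed coordinate differences: Δφ = +0.00193°, Δλ = -0.00120°.
Converting to metres (1° lat = 111177 m, cos φ = 0.678662): observed ΔN = 214.6 m, observed ΔE = -90.5 m.
Subtracting the expected shift leaves a residual of 214.6 − (250.4) = -35.8 m north and -90.5 − (-65.1) = -25.4 m east.
Residual distance = √((-35.8)² + (-25.4)²) = 43.9 m.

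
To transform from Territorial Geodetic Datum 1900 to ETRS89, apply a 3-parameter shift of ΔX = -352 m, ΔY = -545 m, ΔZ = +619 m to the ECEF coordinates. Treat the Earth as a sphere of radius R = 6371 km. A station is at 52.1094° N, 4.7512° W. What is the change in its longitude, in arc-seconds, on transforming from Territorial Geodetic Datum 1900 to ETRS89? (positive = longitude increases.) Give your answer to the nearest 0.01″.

Δλ = -30.17″

sin φ = 0.789185, cos φ = 0.614156, sin λ = -0.082829, cos λ = 0.996564.
East component: ΔE = −sin λ·ΔX + cos λ·ΔY = −(-0.082829)(-352) + (0.996564)(-545) = -572.28 m.
1° of latitude spans πR/180 = 111195 m; at latitude φ, 1° of longitude spans that × cos φ = 68291.0 m, so Δλ = -572.28 / 68291.0 × 3600 = -30.168″.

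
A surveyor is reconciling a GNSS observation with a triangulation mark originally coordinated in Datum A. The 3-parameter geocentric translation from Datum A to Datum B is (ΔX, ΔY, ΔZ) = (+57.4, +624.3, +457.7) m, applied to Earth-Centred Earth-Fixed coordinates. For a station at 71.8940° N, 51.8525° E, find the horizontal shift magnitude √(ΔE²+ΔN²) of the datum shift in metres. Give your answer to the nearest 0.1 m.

494.1 m

At φ = 71.8940°, λ = 51.8525°: sin φ = 0.950483, cos φ = 0.310776, sin λ = 0.786423, cos λ = 0.617688.
ΔE = −sin λ·ΔX + cos λ·ΔY = −(0.786423)·(57.4) + (0.617688)·(624.3) = 340.48 m.
ΔN = −sin φ cos λ·ΔX − sin φ sin λ·ΔY + cos φ·ΔZ = −(0.950483)(0.617688)(57.4) − (0.950483)(0.786423)(624.3) + (0.310776)(457.7) = -358.11 m.
Horizontal magnitude = √(ΔE² + ΔN²) = √(340.48² + (-358.11)²) = 494.14 m.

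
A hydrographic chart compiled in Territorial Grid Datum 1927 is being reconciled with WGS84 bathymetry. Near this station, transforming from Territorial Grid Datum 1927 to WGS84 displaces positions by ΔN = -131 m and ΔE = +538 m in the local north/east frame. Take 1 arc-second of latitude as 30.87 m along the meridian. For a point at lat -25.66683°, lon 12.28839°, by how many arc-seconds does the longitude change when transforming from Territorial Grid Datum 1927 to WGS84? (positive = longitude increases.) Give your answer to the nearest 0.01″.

Δλ = 19.34″

At latitude -25.66683°, cos φ = 0.901328.
1″ of longitude at this latitude = 30.87 × cos φ = 27.8240 m, so Δλ = 538.0 / 27.8240 = 19.336″.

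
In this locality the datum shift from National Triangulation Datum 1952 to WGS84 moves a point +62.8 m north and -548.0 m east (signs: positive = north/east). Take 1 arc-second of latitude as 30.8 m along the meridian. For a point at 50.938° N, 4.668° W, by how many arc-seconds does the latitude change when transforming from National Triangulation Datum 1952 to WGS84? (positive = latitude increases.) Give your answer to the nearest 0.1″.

Δφ = 2.0″

1″ of latitude = 30.80 m, so Δφ = 62.8 / 30.80 = 2.039″.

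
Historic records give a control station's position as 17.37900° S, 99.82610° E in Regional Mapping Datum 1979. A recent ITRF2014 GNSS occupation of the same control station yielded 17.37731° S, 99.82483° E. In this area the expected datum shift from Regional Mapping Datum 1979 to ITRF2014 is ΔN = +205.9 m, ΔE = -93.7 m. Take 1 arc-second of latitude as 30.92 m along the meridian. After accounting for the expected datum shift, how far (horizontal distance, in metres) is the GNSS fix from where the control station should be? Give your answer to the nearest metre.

Observed coordinate differences: Δφ = +0.00169°, Δλ = -0.00127°.
Converting to metres (1° lat = 111312 m, cos φ = 0.954350): observed ΔN = 188.1 m, observed ΔE = -134.9 m.
Subtracting the expected shift leaves a residual of 188.1 − (205.9) = -17.8 m north and -134.9 − (-93.7) = -41.2 m east.
Residual distance = √((-17.8)² + (-41.2)²) = 44.9 m.

45 m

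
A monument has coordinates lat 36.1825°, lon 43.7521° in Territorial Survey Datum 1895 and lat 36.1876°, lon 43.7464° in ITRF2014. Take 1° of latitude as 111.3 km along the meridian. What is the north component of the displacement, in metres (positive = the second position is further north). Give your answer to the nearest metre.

ΔN = 568 m

Δφ = 36.1876° − 36.1825° = +0.0051°; Δλ = 43.7464° − 43.7521° = -0.0057°.
ΔN = Δφ × 111300 = 567.6 m; ΔE = Δλ × 111300 × cos(36.1825°) = -0.0057 × 111300 × 0.807141 = -512.1 m.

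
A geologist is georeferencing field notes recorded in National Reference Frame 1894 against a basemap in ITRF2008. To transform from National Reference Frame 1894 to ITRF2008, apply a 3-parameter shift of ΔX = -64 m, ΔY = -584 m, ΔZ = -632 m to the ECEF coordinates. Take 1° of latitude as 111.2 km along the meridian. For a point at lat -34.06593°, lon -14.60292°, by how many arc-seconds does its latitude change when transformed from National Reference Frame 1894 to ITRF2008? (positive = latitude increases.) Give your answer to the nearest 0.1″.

sin φ = -0.560147, cos φ = 0.828394, sin λ = -0.252119, cos λ = 0.967696.
North component: ΔN = −sin φ cos λ·ΔX − sin φ sin λ·ΔY + cos φ·ΔZ = −(-0.560147)(0.967696)(-64) − (-0.560147)(-0.252119)(-584) + (0.828394)(-632) = -475.76 m.
1° of latitude spans 111200 m, so Δφ = -475.76 / 111200 × 3600 = -15.402″.

Δφ = -15.4″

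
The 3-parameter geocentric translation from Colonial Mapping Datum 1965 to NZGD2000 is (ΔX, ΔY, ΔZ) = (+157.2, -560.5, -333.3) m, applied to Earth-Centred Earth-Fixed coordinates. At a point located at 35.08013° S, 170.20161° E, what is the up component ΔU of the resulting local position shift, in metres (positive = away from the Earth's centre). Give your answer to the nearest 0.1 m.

ΔU = -13.3 m

The local up (radial) axis is (cos φ cos λ, cos φ sin λ, sin φ), giving ΔU = -126.768 − 78.060 + 191.555 = -13.27 m.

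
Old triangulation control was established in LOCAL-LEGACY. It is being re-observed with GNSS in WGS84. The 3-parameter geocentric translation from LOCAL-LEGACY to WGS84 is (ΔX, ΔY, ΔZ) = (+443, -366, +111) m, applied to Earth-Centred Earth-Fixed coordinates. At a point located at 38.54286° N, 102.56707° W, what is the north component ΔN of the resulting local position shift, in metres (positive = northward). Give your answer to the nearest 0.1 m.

ΔN = -75.7 m

The local north axis is (−sin φ cos λ, −sin φ sin λ, cos φ), giving ΔN = 60.060 − 222.591 + 86.818 = -75.71 m.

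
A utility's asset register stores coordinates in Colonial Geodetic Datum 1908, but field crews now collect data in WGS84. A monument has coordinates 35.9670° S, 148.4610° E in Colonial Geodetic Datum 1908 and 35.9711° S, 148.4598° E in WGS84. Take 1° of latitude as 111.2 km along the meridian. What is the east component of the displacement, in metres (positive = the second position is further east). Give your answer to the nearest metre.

ΔE = -108 m

Δφ = -35.9711° − -35.9670° = -0.0041°; Δλ = 148.4598° − 148.4610° = -0.0012°.
ΔN = Δφ × 111200 = -455.9 m; ΔE = Δλ × 111200 × cos(-35.9670°) = -0.0012 × 111200 × 0.809355 = -108.0 m.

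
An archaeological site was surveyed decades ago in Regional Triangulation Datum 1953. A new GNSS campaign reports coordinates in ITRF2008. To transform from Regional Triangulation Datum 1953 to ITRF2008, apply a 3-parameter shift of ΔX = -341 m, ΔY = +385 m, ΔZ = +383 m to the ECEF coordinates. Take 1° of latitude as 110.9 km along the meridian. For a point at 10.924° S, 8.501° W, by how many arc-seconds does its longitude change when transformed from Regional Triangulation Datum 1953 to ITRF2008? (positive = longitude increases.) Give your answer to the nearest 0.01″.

sin φ = -0.189507, cos φ = 0.981879, sin λ = -0.147827, cos λ = 0.989013.
East component: ΔE = −sin λ·ΔX + cos λ·ΔY = −(-0.147827)(-341) + (0.989013)(385) = 330.36 m.
1° of latitude spans 110900 m; at latitude φ, 1° of longitude spans that × cos φ = 108890.4 m, so Δλ = 330.36 / 108890.4 × 3600 = 10.922″.

Δλ = 10.92″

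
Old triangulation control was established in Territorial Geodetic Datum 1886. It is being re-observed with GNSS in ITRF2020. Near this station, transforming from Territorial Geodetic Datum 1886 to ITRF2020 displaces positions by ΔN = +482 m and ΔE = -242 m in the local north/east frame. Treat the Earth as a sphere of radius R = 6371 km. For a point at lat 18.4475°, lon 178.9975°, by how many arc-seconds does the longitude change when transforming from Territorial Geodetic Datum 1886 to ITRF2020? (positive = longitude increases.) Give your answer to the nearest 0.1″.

Δλ = -8.3″

At latitude 18.4475°, cos φ = 0.948614.
One radian of longitude at latitude φ spans R cos φ, so Δλ = ΔE / (R cos φ) = -242.0 / (6371000 × 0.948614) = -4.0042e-05 rad = -8.259″.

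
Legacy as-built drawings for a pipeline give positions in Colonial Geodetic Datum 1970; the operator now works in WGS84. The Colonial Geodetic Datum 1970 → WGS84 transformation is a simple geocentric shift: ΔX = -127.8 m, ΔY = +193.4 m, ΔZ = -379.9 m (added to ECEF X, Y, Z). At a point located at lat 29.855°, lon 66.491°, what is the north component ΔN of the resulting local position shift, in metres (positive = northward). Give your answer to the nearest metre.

ΔN = -392 m

At φ = 29.855°, λ = 66.491°: sin φ = 0.497807, cos φ = 0.867288, sin λ = 0.916997, cos λ = 0.398893.
ΔN = −sin φ cos λ·ΔX − sin φ sin λ·ΔY + cos φ·ΔZ = −(0.497807)(0.398893)(-127.8) − (0.497807)(0.916997)(193.4) + (0.867288)(-379.9) = -392.39 m.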